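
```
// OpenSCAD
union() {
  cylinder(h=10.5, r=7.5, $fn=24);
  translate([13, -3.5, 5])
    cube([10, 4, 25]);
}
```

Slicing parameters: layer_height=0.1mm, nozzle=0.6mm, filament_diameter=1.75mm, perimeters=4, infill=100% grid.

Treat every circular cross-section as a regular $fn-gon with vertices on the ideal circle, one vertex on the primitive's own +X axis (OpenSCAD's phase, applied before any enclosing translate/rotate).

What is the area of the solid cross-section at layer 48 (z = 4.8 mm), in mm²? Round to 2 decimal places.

174.70 mm²

At z = 4.8 mm: the cylinder: section is a regular 24-gon, circumradius r=7.5 (area = (24/2)·7.500²·sin(360°/24) = 174.70 mm²); the cube at (13, -3.5) does not reach this height (z outside [5, 30]); Taking the union: only the r=7.5 cylinder is present, so the union is just that shape — area = 174.70 mm². Overall, the cross-section is a single solid region. Net area = 174.70 mm².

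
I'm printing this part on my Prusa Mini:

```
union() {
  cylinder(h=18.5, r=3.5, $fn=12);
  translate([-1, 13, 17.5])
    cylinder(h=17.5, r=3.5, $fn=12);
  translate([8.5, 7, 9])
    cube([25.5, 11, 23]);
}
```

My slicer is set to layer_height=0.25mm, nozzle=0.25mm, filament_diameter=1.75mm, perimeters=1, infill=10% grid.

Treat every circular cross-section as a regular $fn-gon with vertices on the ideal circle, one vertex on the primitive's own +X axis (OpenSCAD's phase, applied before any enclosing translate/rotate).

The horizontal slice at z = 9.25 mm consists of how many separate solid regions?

2

At z = 9.25 mm: the r=3.5 cylinder gives a regular 12-gon of circumradius 3.5 (constant along its height); the cylinder at (-1, 13) does not reach this height (z outside [17.5, 35]); the cube at (8.5, 7) (footprint 25.5×11) is included at this height; Merging all regions: the 2 present regions are separate (no shared area or edge), so areas and boundary lengths simply add and each stays a separate island — 2 connected regions. The result has 2 disconnected regions.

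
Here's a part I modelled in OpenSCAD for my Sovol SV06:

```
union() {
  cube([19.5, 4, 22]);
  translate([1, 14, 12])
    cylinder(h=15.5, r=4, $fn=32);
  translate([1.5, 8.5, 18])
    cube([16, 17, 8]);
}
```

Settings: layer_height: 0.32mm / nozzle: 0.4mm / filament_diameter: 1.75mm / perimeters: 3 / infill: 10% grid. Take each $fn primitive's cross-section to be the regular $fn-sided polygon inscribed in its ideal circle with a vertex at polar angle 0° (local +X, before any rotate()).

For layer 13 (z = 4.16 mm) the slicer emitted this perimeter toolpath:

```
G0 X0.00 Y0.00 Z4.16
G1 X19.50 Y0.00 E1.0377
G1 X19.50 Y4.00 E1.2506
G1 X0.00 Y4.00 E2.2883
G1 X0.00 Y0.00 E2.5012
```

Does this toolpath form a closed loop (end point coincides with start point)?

Start point (G0): (0.00, 0.00). End point (last G1): the path returns to the start — closed.

yes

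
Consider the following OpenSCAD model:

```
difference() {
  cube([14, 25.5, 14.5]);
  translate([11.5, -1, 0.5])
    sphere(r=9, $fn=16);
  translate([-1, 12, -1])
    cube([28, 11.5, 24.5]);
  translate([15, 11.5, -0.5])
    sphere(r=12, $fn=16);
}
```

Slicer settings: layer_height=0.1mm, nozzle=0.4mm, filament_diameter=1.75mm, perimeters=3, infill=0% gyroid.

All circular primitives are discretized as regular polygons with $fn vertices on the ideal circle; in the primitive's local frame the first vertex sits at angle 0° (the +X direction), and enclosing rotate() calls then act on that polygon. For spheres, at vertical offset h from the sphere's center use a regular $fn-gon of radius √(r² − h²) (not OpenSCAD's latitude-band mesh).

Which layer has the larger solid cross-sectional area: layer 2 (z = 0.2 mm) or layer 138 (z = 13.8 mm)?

Layer 2 (z = 0.2): the 14×25.5 cube contributes its full rectangle (area 357.00 mm²); the r=9 sphere at (11.5, -1) slices to a regular 16-gon of circumradius 8.995 (√(r²−h²) with h=0.3 from center) (area = (16/2)·8.995²·sin(360°/16) = 247.70 mm²); the cube at (-1, 12) (footprint 28×11.5) is included at this height (area 322.00 mm²); the r=12 sphere at (15, 11.5) slices to a regular 16-gon of circumradius 11.980 (√(r²−h²) with h=0.7 from center) (area = (16/2)·11.980²·sin(360°/16) = 439.35 mm²); Taking the first minus the rest: starting from the 14×25.5 cube (357.00 mm²), the r=9 sphere at (11.5, -1) partially overlaps it — only the 72.40 mm² overlap (of its 247.70 mm²) is removed, clipping the outline; the 28×11.5 cube at (-1, 12) partially overlaps it — only the 161.00 mm² overlap (of its 322.00 mm²) is removed, clipping the outline; the r=12 sphere at (15, 11.5) partially overlaps it — only the 51.87 mm² overlap (of its 439.35 mm²) is removed, clipping the outline — area = 71.74 mm². So its area = 71.74 mm². Layer 138 (z = 13.8): the 14×25.5 cube contributes its full rectangle (area 357.00 mm²); the sphere at (11.5, -1) is not intersected at this z (|z−center|=13.300 > r=9); the 28×11.5 cube at (-1, 12) contributes its full rectangle (area 322.00 mm²); the sphere at (15, 11.5) is absent (|z−center|=14.300 > r=12); Taking the first minus the rest: starting from the 14×25.5 cube (357.00 mm²), the 28×11.5 cube at (-1, 12) partially overlaps it — only the 161.00 mm² overlap (of its 322.00 mm²) is removed, clipping the outline — area = 196.00 mm². So its area = 196.00 mm². Layer 138 is larger (196.00 vs 71.74 mm²).

layer 138 (z = 13.8 mm)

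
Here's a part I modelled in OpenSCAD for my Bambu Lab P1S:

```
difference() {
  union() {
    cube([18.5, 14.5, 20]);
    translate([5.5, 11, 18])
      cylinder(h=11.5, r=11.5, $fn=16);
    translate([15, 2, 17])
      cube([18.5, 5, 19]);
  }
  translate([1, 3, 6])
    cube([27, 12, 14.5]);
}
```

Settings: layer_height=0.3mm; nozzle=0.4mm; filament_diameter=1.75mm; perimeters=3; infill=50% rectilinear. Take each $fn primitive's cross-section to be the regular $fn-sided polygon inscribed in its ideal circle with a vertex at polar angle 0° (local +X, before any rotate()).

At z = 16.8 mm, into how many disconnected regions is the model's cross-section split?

1

At z = 16.8 mm: the cube (footprint 18.5×14.5) is included at this height; the cylinder at (5.5, 11) does not reach this height (z outside [18, 29.5]); the cube at (15, 2) is not intersected at this z (z outside [17, 36]); Taking the union: only the 18.5×14.5 cube is present, so the union is just that shape — 1 connected region; the 27×12 cube at (1, 3) contributes its full rectangle; Taking the first minus the rest: starting from that combined region, the 27×12 cube at (1, 3) partially overlaps it — only the 201.25 mm² overlap (of its 324.00 mm²) is removed, clipping the outline — 1 connected region. The result has 1 disconnected region.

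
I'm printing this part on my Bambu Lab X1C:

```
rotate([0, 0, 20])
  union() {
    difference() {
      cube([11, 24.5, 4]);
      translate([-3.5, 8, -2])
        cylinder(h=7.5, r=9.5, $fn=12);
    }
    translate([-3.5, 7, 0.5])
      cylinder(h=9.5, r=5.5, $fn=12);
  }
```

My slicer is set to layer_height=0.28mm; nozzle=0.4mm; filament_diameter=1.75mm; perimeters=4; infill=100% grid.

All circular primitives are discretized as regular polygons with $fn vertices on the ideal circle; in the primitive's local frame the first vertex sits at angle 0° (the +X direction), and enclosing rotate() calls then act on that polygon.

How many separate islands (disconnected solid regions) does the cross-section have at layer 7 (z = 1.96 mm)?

2

At z = 1.96 mm: the cube (footprint 11×24.5) is included at this height; the cylinder at (-3.5, 8): section is a regular 12-gon, circumradius r=9.5; Subtracting the remaining from the first: starting from the 11×24.5 cube, the r=9.5 cylinder at (-3.5, 8) partially overlaps it — only the 71.64 mm² overlap (of its 270.75 mm²) is removed, clipping the outline — 1 connected region; the r=5.5 cylinder at (-3.5, 7) contributes a regular 12-gon of circumradius 5.5; Merging all regions: the 2 present regions are separate (no shared area or edge), so areas and boundary lengths simply add and each stays a separate island — 2 connected regions; (whole slice rotated 20° about Z — lengths, areas and connectivity unchanged). Overall, the cross-section has 2 separate islands. Island count = 2.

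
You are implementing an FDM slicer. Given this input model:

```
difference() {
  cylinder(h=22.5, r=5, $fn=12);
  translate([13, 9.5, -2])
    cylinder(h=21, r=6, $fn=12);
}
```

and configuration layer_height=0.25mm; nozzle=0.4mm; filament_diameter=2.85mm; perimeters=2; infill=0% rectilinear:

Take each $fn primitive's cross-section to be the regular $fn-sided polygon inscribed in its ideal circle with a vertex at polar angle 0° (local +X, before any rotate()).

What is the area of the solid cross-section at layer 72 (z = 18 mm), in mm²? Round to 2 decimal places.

At z = 18 mm: the r=5 cylinder contributes a regular 12-gon of circumradius 5 (area = (12/2)·5.000²·sin(360°/12) = 75.00 mm²); the r=6 cylinder at (13, 9.5) contributes a regular 12-gon of circumradius 6 (area = (12/2)·6.000²·sin(360°/12) = 108.00 mm²); Subtracting the remaining from the first: starting from the r=5 cylinder (75.00 mm²), the r=6 cylinder at (13, 9.5) misses the remaining region (no effect) — area = 75.00 mm². Overall, the cross-section is a single solid region. Net area = 75.00 mm².

75.00 mm²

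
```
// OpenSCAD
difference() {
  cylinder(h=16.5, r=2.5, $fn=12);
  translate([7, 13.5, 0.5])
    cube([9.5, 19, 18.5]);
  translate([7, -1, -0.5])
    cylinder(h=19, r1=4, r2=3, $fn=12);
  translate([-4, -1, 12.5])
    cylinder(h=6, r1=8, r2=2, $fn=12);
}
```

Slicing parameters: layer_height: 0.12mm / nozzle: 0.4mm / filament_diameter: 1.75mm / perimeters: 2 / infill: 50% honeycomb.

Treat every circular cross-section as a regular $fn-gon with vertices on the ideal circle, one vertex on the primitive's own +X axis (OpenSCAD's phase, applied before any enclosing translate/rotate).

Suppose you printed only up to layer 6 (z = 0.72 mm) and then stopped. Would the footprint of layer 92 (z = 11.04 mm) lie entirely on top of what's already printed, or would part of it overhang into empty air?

entirely on top

Compare the two slices. At z = 0.72: the r=2.5 cylinder contributes a regular 12-gon of circumradius 2.5 (area = (12/2)·2.500²·sin(360°/12) = 18.75 mm²); the cube at (7, 13.5) is present — its section is the full 9.5×19 rectangle (area 180.50 mm²); the cone at (7, -1): at t=0.064 of its height the radius interpolates to r₁+(r₂−r₁)t = 3.936, giving a regular 12-gon of that circumradius (area = (12/2)·3.936²·sin(360°/12) = 46.47 mm²); the cone at (-4, -1) is absent (z outside [12.5, 18.5]); Taking the first minus the rest: starting from the r=2.5 cylinder (18.75 mm²), the 9.5×19 cube at (7, 13.5) misses the remaining region (no effect); the cone at (7, -1) misses the remaining region (no effect) — area = 18.75 mm². At z = 11.04: the cylinder: section is a regular 12-gon, circumradius r=2.5 (area = (12/2)·2.500²·sin(360°/12) = 18.75 mm²); the cube at (7, 13.5) is present — its section is the full 9.5×19 rectangle (area 180.50 mm²); the cone at (7, -1) (r1=4→r2=3) has section circumradius 3.393 here — a regular 12-gon (area = (12/2)·3.393²·sin(360°/12) = 34.53 mm²); the cone at (-4, -1) is not intersected at this z (z outside [12.5, 18.5]); Subtracting the remaining from the first: starting from the r=2.5 cylinder (18.75 mm²), the 9.5×19 cube at (7, 13.5) misses the remaining region (no effect); the cone at (7, -1) misses the remaining region (no effect) — area = 18.75 mm². Checking containment: the cross-section at z = 11.04 is a subset of the cross-section at z = 0.72.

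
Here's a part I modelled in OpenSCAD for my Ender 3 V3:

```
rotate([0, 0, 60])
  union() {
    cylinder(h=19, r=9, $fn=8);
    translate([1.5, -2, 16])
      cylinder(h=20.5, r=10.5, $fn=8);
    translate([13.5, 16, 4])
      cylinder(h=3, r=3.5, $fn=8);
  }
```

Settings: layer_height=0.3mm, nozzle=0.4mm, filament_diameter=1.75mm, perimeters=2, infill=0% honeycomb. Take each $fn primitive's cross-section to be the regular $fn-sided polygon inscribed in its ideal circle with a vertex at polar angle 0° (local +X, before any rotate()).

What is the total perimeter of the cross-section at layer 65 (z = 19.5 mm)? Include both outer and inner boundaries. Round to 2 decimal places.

At z = 19.5 mm: the cylinder is absent (z outside [0, 19]); the cylinder at (1.5, -2): section is a regular 8-gon, circumradius r=10.5 (perimeter = 2·8·10.500·sin(180°/8) = 64.29 mm); the cylinder at (13.5, 16) is absent (z outside [4, 7]); Taking the union: only the r=10.5 cylinder at (1.5, -2) is present, so the union is just that shape — boundary = 64.29 mm; (rotated 60° about Z; rotation is an isometry so areas/perimeters/island counts are preserved). Overall, the cross-section is a single solid region. Total boundary length (outer) = 64.29 mm.

64.29 mm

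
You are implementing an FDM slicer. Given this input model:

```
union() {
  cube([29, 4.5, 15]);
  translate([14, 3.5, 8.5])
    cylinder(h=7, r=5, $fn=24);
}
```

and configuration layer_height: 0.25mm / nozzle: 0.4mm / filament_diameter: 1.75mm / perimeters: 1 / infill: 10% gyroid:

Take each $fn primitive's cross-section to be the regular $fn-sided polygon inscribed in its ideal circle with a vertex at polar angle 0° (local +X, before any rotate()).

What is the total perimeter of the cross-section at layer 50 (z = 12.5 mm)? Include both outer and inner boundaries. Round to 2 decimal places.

At z = 12.5 mm: the cube is present — its section is the full 29×4.5 rectangle (perimeter 67.00 mm); the r=5 cylinder at (14, 3.5) gives a regular 24-gon of circumradius 5 (constant along its height) (perimeter = 2·24·5.000·sin(180°/24) = 31.33 mm); Combining (union): the regions partially overlap (shared area 41.53 mm²), so the edge portions inside another operand are dropped and the merged outline is re-measured after clipping — boundary = 71.70 mm. Overall, the cross-section is a single solid region. Total boundary length (outer) = 71.70 mm.

71.70 mm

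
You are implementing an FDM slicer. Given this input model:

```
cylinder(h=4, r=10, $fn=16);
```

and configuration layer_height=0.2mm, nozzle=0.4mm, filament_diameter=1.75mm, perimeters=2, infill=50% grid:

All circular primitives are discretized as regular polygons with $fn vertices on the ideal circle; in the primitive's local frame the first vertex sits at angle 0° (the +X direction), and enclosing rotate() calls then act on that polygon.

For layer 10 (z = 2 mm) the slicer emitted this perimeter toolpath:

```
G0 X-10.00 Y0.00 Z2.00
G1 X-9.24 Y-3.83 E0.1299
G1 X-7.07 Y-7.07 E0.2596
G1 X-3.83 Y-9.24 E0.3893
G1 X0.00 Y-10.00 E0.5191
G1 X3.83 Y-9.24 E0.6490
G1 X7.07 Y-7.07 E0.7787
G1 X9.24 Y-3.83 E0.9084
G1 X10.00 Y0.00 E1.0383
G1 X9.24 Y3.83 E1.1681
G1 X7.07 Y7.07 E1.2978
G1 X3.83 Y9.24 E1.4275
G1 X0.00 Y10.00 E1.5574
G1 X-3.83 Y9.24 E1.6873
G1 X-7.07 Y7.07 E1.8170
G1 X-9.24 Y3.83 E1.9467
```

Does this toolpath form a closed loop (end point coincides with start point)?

Start point (G0): (-10.00, 0.00). End point (last G1): the path does not return to the start — open.

no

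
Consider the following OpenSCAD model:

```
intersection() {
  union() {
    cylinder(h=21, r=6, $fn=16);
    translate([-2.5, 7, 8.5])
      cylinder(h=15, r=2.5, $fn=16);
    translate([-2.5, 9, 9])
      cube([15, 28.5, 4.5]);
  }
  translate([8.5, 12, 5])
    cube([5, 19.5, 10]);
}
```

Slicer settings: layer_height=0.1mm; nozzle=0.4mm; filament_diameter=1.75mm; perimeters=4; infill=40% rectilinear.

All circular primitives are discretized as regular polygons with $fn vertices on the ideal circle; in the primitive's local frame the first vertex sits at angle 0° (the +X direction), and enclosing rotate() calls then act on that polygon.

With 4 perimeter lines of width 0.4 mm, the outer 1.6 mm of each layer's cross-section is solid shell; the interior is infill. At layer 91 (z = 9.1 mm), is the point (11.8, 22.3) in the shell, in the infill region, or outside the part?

shell

At z = 9.1 mm: the r=6 cylinder contributes a regular 16-gon of circumradius 6; the r=2.5 cylinder at (-2.5, 7) gives a regular 16-gon of circumradius 2.5 (constant along its height); the cube at (-2.5, 9) is present — its section is the full 15×28.5 rectangle; Taking the union: the regions partially overlap (shared area 2.69 mm²), so overlapping operands fuse into one piece — 1 connected region; the cube at (8.5, 12) (footprint 5×19.5) is included at this height; After intersecting: the 5×19.5 cube at (8.5, 12) partially overlaps that combined region; clipping to the common part keeps 78.00 mm² — 1 connected region. Overall, the cross-section is a single solid region. The nearest boundary edge runs (12.50, 31.50)→(12.50, 12.00); distance from the point to it = 0.70 mm. The point is inside the cross-section, 0.70 mm from the nearest boundary — within the 1.6 mm shell band (4 × 0.4).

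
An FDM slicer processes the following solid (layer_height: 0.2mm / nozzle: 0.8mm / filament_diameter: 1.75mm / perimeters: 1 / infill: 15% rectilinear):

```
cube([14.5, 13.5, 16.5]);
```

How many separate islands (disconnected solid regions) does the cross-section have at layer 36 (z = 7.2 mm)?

At z = 7.2 mm: the 14.5×13.5 cube contributes its full rectangle. Overall, the cross-section is a single solid region. Island count = 1.

1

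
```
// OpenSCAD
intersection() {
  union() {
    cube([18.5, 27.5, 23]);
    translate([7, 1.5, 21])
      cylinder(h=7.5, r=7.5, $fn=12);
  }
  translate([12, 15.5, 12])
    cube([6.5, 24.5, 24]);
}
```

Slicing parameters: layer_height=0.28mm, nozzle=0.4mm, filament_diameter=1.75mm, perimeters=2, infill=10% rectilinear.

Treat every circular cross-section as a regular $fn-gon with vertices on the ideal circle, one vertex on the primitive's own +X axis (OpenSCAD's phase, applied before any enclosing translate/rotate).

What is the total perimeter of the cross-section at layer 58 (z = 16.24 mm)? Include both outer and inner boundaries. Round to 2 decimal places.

At z = 16.24 mm: the 18.5×27.5 cube contributes its full rectangle (perimeter 92.00 mm); the cylinder at (7, 1.5) does not reach this height (z outside [21, 28.5]); Combining (union): only the 18.5×27.5 cube is present, so the union is just that shape — boundary = 92.00 mm; the cube at (12, 15.5) (footprint 6.5×24.5) is included at this height (perimeter 62.00 mm); Keeping only the common overlap: the 6.5×24.5 cube at (12, 15.5) partially overlaps the result so far; clipping to the common part keeps 78.00 mm² — boundary = 37.00 mm. Overall, the cross-section is a single solid region. Total boundary length (outer) = 37.00 mm.

37.00 mm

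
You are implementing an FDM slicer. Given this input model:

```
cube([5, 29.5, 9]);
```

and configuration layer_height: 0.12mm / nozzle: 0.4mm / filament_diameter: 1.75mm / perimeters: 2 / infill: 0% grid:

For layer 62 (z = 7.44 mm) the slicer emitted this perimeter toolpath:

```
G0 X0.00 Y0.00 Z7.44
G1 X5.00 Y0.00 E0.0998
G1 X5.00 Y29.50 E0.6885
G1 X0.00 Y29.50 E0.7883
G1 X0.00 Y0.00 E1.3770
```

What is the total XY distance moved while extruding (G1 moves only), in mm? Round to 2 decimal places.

Sum the Euclidean lengths of each G1 segment: total = 69.00 mm.

69.00 mm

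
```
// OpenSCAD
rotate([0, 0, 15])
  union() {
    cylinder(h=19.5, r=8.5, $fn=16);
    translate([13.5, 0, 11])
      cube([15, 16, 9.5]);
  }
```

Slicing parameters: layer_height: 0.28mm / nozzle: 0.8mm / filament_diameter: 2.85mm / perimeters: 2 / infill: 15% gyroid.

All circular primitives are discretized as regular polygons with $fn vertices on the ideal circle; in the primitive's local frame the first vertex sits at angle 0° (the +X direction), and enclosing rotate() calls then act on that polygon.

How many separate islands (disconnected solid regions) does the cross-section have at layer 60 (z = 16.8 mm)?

2

At z = 16.8 mm: the cylinder: section is a regular 16-gon, circumradius r=8.5; the cube at (13.5, 0) is present — its section is the full 15×16 rectangle; Combining (union): the 2 present regions are separate (no shared area or edge), so areas and boundary lengths simply add and each stays a separate island — 2 connected regions; (whole slice rotated 15° about Z — lengths, areas and connectivity unchanged). Overall, the cross-section has 2 separate islands. Island count = 2.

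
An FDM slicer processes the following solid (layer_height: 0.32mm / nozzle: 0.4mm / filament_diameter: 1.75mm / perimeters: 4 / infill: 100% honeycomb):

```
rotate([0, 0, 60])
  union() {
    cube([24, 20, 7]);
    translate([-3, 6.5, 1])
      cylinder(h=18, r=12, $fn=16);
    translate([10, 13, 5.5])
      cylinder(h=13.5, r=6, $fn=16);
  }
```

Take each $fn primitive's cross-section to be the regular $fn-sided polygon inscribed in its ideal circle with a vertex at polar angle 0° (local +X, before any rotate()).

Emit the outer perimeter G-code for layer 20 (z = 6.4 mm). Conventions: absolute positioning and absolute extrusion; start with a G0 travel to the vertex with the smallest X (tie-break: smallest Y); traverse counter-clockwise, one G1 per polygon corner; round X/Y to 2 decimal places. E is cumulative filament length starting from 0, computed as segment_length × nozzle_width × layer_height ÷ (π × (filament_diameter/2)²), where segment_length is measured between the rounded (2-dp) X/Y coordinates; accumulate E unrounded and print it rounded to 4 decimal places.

At z = 6.4 mm: the cube is present — its section is the full 24×20 rectangle; the cylinder at (-3, 6.5): section is a regular 16-gon, circumradius r=12; the cylinder at (10, 13): section is a regular 16-gon, circumradius r=6; Combining (union): the regions partially overlap (shared area 238.76 mm²), so overlapping operands fuse into one piece — 1 connected region; (rotated 60° about Z; rotation is an isometry so areas/perimeters/island counts are preserved). The outline is a single polygon with 16 vertices. Extrusion per mm of travel: 0.4 × 0.32 / (π × 0.875²) = 0.053216. Accumulating E over each segment gives final E = 6.1491.

G0 X-19.03 Y2.22 Z6.40
G1 X-18.72 Y-2.45 E0.2491
G1 X-16.65 Y-6.65 E0.4982
G1 X-13.13 Y-9.74 E0.7475
G1 X-8.70 Y-11.25 E0.9966
G1 X-4.02 Y-10.94 E1.2462
G1 X0.18 Y-8.87 E1.4953
G1 X3.26 Y-5.35 E1.7443
G1 X4.77 Y-0.91 E1.9938
G1 X4.46 Y3.76 E2.2429
G1 X3.41 Y5.90 E2.3697
G1 X12.00 Y20.78 E3.2841
G1 X-5.32 Y30.78 E4.3484
G1 X-17.32 Y10.00 E5.6254
G1 X-15.50 Y8.95 E5.7372
G1 X-17.52 Y6.65 E5.9001
G1 X-19.03 Y2.22 E6.1491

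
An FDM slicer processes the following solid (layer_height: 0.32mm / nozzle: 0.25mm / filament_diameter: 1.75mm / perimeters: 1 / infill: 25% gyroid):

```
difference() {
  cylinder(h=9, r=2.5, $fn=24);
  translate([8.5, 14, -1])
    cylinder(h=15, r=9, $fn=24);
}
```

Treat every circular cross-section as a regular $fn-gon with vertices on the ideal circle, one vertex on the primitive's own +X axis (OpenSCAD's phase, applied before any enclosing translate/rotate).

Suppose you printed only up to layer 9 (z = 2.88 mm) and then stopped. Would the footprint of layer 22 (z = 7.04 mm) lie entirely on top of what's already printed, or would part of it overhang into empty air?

entirely on top

Compare the two slices. At z = 2.88: the r=2.5 cylinder contributes a regular 24-gon of circumradius 2.5 (area = (24/2)·2.500²·sin(360°/24) = 19.41 mm²); the r=9 cylinder at (8.5, 14) contributes a regular 24-gon of circumradius 9 (area = (24/2)·9.000²·sin(360°/24) = 251.57 mm²); After the difference (first − rest): starting from the r=2.5 cylinder (19.41 mm²), the r=9 cylinder at (8.5, 14) misses the remaining region (no effect) — area = 19.41 mm². At z = 7.04: the cylinder: section is a regular 24-gon, circumradius r=2.5 (area = (24/2)·2.500²·sin(360°/24) = 19.41 mm²); the r=9 cylinder at (8.5, 14) contributes a regular 24-gon of circumradius 9 (area = (24/2)·9.000²·sin(360°/24) = 251.57 mm²); Taking the first minus the rest: starting from the r=2.5 cylinder (19.41 mm²), the r=9 cylinder at (8.5, 14) misses the remaining region (no effect) — area = 19.41 mm². Checking containment: the cross-section at z = 7.04 is a subset of the cross-section at z = 2.88.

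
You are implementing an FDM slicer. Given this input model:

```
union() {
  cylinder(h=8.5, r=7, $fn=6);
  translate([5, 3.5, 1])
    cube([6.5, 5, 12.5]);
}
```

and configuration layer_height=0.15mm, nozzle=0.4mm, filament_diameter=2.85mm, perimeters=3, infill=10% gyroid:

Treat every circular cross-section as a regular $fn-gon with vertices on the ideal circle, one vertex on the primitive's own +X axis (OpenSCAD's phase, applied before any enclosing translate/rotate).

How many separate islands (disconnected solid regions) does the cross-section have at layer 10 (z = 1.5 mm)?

At z = 1.5 mm: the r=7 cylinder contributes a regular 6-gon of circumradius 7; the 6.5×5 cube at (5, 3.5) contributes its full rectangle; Merging all regions: the 2 present regions are separate (no shared area or edge), so areas and boundary lengths simply add and each stays a separate island — 2 connected regions. Overall, the cross-section has 2 separate islands. Island count = 2.

2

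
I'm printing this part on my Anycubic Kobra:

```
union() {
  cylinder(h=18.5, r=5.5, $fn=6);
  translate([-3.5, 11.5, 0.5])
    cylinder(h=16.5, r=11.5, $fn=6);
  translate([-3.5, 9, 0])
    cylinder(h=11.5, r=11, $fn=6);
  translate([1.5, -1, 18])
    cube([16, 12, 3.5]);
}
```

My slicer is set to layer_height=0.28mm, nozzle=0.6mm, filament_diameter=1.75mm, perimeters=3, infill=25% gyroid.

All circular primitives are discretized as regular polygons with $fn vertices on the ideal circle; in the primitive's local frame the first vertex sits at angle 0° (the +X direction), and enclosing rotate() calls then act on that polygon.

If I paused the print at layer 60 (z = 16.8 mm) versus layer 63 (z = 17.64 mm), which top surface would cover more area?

Layer 60 (z = 16.8): the r=5.5 cylinder contributes a regular 6-gon of circumradius 5.5 (area = (6/2)·5.500²·sin(360°/6) = 78.59 mm²); the r=11.5 cylinder at (-3.5, 11.5) gives a regular 6-gon of circumradius 11.5 (constant along its height) (area = (6/2)·11.500²·sin(360°/6) = 343.60 mm²); the cylinder at (-3.5, 9) is not intersected at this z (z outside [0, 11.5]); the cube at (1.5, -1) is absent (z outside [18, 21.5]); Combining (union): the regions partially overlap — summed areas 422.19 mm² minus the doubly-counted overlap 21.31 mm² gives 400.88 mm² — area = 400.88 mm². So its area = 400.88 mm². Layer 63 (z = 17.64): the r=5.5 cylinder gives a regular 6-gon of circumradius 5.5 (constant along its height) (area = (6/2)·5.500²·sin(360°/6) = 78.59 mm²); the cylinder at (-3.5, 11.5) does not reach this height (z outside [0.5, 17]); the cylinder at (-3.5, 9) is not intersected at this z (z outside [0, 11.5]); the cube at (1.5, -1) does not reach this height (z outside [18, 21.5]); Taking the union: only the r=5.5 cylinder is present, so the union is just that shape — area = 78.59 mm². So its area = 78.59 mm². Layer 60 is larger (400.88 vs 78.59 mm²).

layer 60 (z = 16.8 mm)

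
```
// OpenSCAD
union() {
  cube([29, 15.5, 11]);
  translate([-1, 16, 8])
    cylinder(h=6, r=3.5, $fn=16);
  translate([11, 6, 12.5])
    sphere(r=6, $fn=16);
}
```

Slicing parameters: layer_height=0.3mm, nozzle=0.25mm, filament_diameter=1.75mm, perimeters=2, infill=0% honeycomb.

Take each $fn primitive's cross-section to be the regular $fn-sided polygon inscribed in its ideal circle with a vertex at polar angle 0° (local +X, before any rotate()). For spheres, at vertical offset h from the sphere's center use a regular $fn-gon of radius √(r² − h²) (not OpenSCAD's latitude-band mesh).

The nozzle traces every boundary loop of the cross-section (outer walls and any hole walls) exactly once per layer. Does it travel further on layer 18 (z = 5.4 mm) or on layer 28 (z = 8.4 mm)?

layer 28 (z = 8.4 mm)

Layer 18 (z = 5.4): the cube (footprint 29×15.5) is included at this height (perimeter 89.00 mm); the cylinder at (-1, 16) is not intersected at this z (z outside [8, 14]); the sphere at (11, 6) does not reach this height (|z−center|=7.100 > r=6); Merging all regions: only the 29×15.5 cube is present, so the union is just that shape — boundary = 89.00 mm. So its perimeter = 89.00 mm. Layer 28 (z = 8.4): the cube is present — its section is the full 29×15.5 rectangle (perimeter 89.00 mm); the r=3.5 cylinder at (-1, 16) contributes a regular 16-gon of circumradius 3.5 (perimeter = 2·16·3.500·sin(180°/16) = 21.85 mm); the r=6 sphere at (11, 6) slices to a regular 16-gon of circumradius 4.381 (√(r²−h²) with h=4.1 from center) (perimeter = 2·16·4.381·sin(180°/16) = 27.35 mm); Taking the union: the regions partially overlap (shared area 63.50 mm²), so the edge portions inside another operand are dropped and the merged outline is re-measured after clipping — boundary = 101.72 mm. So its perimeter = 101.72 mm. Layer 28 is larger (101.72 vs 89.00 mm).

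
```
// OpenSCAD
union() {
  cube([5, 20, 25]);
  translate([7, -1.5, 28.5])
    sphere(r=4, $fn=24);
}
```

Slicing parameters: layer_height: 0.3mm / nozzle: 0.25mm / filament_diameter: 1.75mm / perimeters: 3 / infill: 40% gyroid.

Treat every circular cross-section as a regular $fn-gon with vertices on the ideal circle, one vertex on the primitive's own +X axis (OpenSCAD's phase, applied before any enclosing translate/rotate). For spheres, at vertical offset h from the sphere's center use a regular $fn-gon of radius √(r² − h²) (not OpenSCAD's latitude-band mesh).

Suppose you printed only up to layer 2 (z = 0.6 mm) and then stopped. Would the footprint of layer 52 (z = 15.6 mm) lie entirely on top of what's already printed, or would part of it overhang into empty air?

entirely on top

Compare the two slices. At z = 0.6: the 5×20 cube contributes its full rectangle (area 100.00 mm²); the sphere at (7, -1.5) is absent (|z−center|=27.900 > r=4); Combining (union): only the 5×20 cube is present, so the union is just that shape — area = 100.00 mm². At z = 15.6: the cube (footprint 5×20) is included at this height (area 100.00 mm²); the sphere at (7, -1.5) does not reach this height (|z−center|=12.900 > r=4); Merging all regions: only the 5×20 cube is present, so the union is just that shape — area = 100.00 mm². Checking containment: the cross-section at z = 15.6 is a subset of the cross-section at z = 0.6.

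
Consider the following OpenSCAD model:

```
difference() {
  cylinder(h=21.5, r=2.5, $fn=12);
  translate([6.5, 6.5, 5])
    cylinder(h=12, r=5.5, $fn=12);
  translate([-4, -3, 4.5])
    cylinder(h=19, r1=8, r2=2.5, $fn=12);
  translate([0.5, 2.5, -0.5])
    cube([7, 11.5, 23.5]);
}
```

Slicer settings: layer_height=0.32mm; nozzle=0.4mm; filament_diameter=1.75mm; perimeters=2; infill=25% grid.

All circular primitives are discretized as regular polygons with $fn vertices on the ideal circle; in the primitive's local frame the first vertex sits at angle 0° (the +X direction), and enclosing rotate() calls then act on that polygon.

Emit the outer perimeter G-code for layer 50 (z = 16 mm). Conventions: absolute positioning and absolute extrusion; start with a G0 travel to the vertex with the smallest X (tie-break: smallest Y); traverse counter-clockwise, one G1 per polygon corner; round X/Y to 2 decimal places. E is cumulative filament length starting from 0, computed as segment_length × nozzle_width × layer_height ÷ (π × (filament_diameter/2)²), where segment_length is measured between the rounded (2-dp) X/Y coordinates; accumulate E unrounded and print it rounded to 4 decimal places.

G0 X-2.18 Y1.18 Z16.00
G1 X-1.66 Y1.05 E0.0285
G1 X0.05 Y-0.66 E0.1572
G1 X0.50 Y-2.37 E0.2513
G1 X1.25 Y-2.17 E0.2926
G1 X2.17 Y-1.25 E0.3619
G1 X2.50 Y0.00 E0.4307
G1 X2.17 Y1.25 E0.4995
G1 X1.25 Y2.17 E0.5687
G1 X0.00 Y2.50 E0.6375
G1 X-1.25 Y2.17 E0.7063
G1 X-2.17 Y1.25 E0.7755
G1 X-2.18 Y1.18 E0.7793

At z = 16 mm: the r=2.5 cylinder contributes a regular 12-gon of circumradius 2.5; the r=5.5 cylinder at (6.5, 6.5) gives a regular 12-gon of circumradius 5.5 (constant along its height); the cone at (-4, -3) contributes a regular 12-gon of circumradius 4.671 (interpolated between r1=8 and r2=2.5 at t=0.605); the cube at (0.5, 2.5) (footprint 7×11.5) is included at this height; After the difference (first − rest): starting from the r=2.5 cylinder, the r=5.5 cylinder at (6.5, 6.5) misses the remaining region (no effect); the cone at (-4, -3) partially overlaps it — only the 6.31 mm² overlap (of its 65.46 mm²) is removed, clipping the outline; the 7×11.5 cube at (0.5, 2.5) misses the remaining region (no effect) — 1 connected region. The outline is a single polygon with 12 vertices. Extrusion per mm of travel: 0.4 × 0.32 / (π × 0.875²) = 0.053216. Accumulating E over each segment gives final E = 0.7793.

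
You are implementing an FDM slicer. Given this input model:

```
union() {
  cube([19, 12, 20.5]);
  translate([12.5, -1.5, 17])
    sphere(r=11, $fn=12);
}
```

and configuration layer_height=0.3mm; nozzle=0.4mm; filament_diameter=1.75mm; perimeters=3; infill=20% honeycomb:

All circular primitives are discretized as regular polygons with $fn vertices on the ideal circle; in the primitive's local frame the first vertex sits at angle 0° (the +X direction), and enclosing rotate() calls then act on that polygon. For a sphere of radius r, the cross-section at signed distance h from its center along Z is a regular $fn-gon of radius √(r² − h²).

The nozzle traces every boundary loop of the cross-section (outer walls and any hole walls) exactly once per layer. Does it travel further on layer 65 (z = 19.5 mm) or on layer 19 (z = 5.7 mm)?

Layer 65 (z = 19.5): the cube is present — its section is the full 19×12 rectangle (perimeter 62.00 mm); the r=11 sphere at (12.5, -1.5) contributes a regular 12-gon of circumradius √(11²−2.5²) = 10.712 (perimeter = 2·12·10.712·sin(180°/12) = 66.54 mm); Combining (union): the regions partially overlap (shared area 124.04 mm²), so the edge portions inside another operand are dropped and the merged outline is re-measured after clipping — boundary = 82.85 mm. So its perimeter = 82.85 mm. Layer 19 (z = 5.7): the cube is present — its section is the full 19×12 rectangle (perimeter 62.00 mm); the sphere at (12.5, -1.5) is not intersected at this z (|z−center|=11.300 > r=11); Merging all regions: only the 19×12 cube is present, so the union is just that shape — boundary = 62.00 mm. So its perimeter = 62.00 mm. Layer 65 is larger (82.85 vs 62.00 mm).

layer 65 (z = 19.5 mm)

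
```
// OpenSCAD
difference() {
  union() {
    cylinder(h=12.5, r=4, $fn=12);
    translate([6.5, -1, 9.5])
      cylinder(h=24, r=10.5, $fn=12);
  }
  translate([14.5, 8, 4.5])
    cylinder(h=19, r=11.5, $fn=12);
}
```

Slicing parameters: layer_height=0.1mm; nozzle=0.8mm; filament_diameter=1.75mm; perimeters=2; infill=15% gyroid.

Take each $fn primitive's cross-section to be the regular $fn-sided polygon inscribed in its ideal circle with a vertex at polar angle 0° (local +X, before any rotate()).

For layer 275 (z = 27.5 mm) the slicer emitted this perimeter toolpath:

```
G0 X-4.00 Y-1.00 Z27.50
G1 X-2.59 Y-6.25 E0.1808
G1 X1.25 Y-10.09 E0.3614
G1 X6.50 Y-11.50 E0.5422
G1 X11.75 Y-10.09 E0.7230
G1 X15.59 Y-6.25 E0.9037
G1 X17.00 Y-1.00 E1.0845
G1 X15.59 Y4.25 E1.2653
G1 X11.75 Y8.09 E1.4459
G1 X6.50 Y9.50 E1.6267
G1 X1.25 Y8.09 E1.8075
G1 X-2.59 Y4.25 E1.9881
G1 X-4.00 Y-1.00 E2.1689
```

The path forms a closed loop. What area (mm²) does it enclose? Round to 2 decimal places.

Apply the shoelace formula to the sequence of (X, Y) vertices; enclosed area = 330.63 mm².

330.63 mm²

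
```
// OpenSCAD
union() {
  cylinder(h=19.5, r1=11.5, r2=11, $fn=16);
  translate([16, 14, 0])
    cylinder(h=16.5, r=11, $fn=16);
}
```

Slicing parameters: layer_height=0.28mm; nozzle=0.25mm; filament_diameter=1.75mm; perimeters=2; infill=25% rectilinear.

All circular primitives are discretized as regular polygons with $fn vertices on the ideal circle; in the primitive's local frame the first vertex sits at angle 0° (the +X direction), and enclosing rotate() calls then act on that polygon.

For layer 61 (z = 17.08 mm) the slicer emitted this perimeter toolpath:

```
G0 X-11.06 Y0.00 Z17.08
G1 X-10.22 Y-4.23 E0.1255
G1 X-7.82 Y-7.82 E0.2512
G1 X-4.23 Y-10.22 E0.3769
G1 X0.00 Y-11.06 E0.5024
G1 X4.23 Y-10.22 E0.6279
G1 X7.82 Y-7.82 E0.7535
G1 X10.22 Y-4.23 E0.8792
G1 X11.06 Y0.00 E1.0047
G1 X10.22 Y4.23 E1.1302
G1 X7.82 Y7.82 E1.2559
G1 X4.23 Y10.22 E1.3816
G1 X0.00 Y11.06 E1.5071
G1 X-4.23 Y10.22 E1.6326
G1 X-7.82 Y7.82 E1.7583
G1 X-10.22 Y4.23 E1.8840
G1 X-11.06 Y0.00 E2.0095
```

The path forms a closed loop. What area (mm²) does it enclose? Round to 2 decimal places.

Apply the shoelace formula to the sequence of (X, Y) vertices; enclosed area = 374.50 mm².

374.50 mm²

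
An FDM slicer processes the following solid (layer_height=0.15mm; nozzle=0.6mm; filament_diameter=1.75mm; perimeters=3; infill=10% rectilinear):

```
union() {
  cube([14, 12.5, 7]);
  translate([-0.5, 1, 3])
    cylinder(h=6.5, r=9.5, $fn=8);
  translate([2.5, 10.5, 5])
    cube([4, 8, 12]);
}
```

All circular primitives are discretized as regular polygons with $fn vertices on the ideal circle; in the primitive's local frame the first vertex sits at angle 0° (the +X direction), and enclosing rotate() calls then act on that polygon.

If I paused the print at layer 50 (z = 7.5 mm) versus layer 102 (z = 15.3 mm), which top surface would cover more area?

layer 50 (z = 7.5 mm)

Layer 50 (z = 7.5): the cube is absent (z outside [0, 7]); the cylinder at (-0.5, 1): section is a regular 8-gon, circumradius r=9.5 (area = (8/2)·9.500²·sin(360°/8) = 255.27 mm²); the 4×8 cube at (2.5, 10.5) contributes its full rectangle (area 32.00 mm²); Merging all regions: the 2 present regions are separate (no shared area or edge), so areas and boundary lengths simply add and each stays a separate island — area = 287.27 mm². So its area = 287.27 mm². Layer 102 (z = 15.3): the cube does not reach this height (z outside [0, 7]); the cylinder at (-0.5, 1) is absent (z outside [3, 9.5]); the cube at (2.5, 10.5) (footprint 4×8) is included at this height (area 32.00 mm²); Merging all regions: only the 4×8 cube at (2.5, 10.5) is present, so the union is just that shape — area = 32.00 mm². So its area = 32.00 mm². Layer 50 is larger (287.27 vs 32.00 mm²).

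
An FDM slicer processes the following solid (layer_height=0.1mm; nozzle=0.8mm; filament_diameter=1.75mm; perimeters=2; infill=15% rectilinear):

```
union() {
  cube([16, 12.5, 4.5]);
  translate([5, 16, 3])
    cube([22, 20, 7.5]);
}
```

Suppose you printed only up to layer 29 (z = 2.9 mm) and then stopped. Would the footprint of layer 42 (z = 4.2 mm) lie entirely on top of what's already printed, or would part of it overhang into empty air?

Compare the two slices. At z = 2.9: the cube is present — its section is the full 16×12.5 rectangle (area 200.00 mm²); the cube at (5, 16) is absent (z outside [3, 10.5]); Taking the union: only the 16×12.5 cube is present, so the union is just that shape — area = 200.00 mm². At z = 4.2: the cube (footprint 16×12.5) is included at this height (area 200.00 mm²); the cube at (5, 16) is present — its section is the full 22×20 rectangle (area 440.00 mm²); Combining (union): the 2 present regions are separate (no shared area or edge), so areas and boundary lengths simply add and each stays a separate island — area = 640.00 mm². Checking containment: at z = 4.2 the cross-section extends beyond the z = 2.9 cross-section by about 440.00 mm².

part overhangs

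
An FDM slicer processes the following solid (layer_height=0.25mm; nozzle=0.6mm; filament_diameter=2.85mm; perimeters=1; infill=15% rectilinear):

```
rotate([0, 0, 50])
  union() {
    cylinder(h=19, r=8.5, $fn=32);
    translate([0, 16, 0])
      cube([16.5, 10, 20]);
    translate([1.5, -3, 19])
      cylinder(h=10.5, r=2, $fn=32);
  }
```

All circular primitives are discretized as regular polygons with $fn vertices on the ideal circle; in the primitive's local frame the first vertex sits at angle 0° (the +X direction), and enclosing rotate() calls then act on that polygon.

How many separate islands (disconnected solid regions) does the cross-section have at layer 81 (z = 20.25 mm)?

At z = 20.25 mm: the cylinder is not intersected at this z (z outside [0, 19]); the cube at (0, 16) does not reach this height (z outside [0, 20]); the cylinder at (1.5, -3): section is a regular 32-gon, circumradius r=2; Merging all regions: only the r=2 cylinder at (1.5, -3) is present, so the union is just that shape — 1 connected region; (rotated 50° about Z; rotation is an isometry so areas/perimeters/island counts are preserved). Overall, the cross-section is a single solid region. Island count = 1.

1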